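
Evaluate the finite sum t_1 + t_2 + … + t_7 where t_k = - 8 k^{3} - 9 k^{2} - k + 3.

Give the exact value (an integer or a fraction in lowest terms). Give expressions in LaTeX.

Σ = -7539

Compute t_(k+1)/t_k: get (8*k**3 + 33*k**2 + 43*k + 15)/(8*k**3 + 9*k**2 + k - 3).
Take A(k)=1, B(k)=1, C(k)=k**3 + 9*k**2/8 + k/8 - 3/8.
f must satisfy (1)·f(k+1) − (1)·f(k) = k**3 + 9*k**2/8 + k/8 - 3/8.
Degrees (0,0,3) ⇒ d ≤ 4.
Coefficient equations give f(k) = k*(2*k**3 - k**2 - 2*k - 2)/8.
So s_k = (B(k−1)f/C)·t_k = (k*(2*k**3 - k**2 - 2*k - 2)/(8*k**3 + 9*k**2 + k - 3))·t_k = k*(-2*k**3 + k**2 + 2*k + 2).
Δs = -8*k**3 - 9*k**2 - k + 3, as required.
Telescoping: Σ = s_(8) − s_(1) = -7536 − (3) = -7539.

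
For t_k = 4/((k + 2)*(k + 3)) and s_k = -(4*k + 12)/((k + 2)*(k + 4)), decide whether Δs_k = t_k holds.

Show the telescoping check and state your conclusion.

Invalid: residual 4*(-2*k - 7)/(k**4 + 14*k**3 + 71*k**2 + 154*k + 120) ≠ 0.

s_(k+1) = 4*(-k - 4)/((k + 3)*(k + 5))
s_(k+1) − s_k = 4*(k**2 + 7*k + 13)/(k**4 + 14*k**3 + 71*k**2 + 154*k + 120)
(s_(k+1) − s_k) − t_k = 4*(-2*k - 7)/(k**4 + 14*k**3 + 71*k**2 + 154*k + 120)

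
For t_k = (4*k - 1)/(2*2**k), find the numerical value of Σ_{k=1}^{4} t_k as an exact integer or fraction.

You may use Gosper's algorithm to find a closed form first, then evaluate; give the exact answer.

Step 1: r(k) = (4*k + 3)/(2*(4*k - 1)).
So A=1/2 and B=1, with C=k - 1/4.
f must satisfy (1/2)·f(k+1) − (1)·f(k) = k - 1/4.
From deg A=0, deg B=0, deg C=1: d=1.
Solve for f: f(k) = -(4*k + 3)/2 (degree 1 ≤ 1).
So s_k = (B(k−1)f/C)·t_k = (-2*(4*k + 3)/(4*k - 1))·t_k = (-4*k - 3)/2**k.
s_(k+1) − s_k = (4*k - 1)/(2*2**k) = t_k.
Sum = s_(5) − s_(1); s_(5) = -23/32, s_(1) = -7/2 ⇒ 89/32.

Σ = 89/32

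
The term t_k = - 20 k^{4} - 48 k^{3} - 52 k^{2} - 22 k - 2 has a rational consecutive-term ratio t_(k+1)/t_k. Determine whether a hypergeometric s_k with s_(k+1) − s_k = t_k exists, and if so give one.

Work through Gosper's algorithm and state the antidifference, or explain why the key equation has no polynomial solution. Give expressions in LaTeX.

s_k = k \left(- 4 k^{4} - 2 k^{3} + 3 k + 1\right)

t_(k+1)/t_k = (10*k**4 + 64*k**3 + 158*k**2 + 175*k + 72)/(10*k**4 + 24*k**3 + 26*k**2 + 11*k + 1).
Take A(k)=1, B(k)=1, C(k)=k**4 + 12*k**3/5 + 13*k**2/5 + 11*k/10 + 1/10.
Solve (1)·f(k+1) − (1)·f(k) = k**4 + 12*k**3/5 + 13*k**2/5 + 11*k/10 + 1/10.
deg f ≤ 5 (via 0,0,4).
Solve for f: f(k) = k*(4*k**4 + 2*k**3 - 3*k - 1)/20 (degree 5 ≤ 5).
So s_k = (B(k−1)f/C)·t_k = (k*(4*k**4 + 2*k**3 - 3*k - 1)/(2*(10*k**4 + 24*k**3 + 26*k**2 + 11*k + 1)))·t_k = k*(-4*k**4 - 2*k**3 + 3*k + 1).
Δs = -20*k**4 - 48*k**3 - 52*k**2 - 22*k - 2, as required.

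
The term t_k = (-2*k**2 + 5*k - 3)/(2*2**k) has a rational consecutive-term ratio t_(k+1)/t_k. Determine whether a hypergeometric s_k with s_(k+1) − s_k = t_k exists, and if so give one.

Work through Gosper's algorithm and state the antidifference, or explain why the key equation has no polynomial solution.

s_k = (2*k**2 - k + 4)/2**k

Compute t_(k+1)/t_k: get k*(2*k - 1)/(2*(2*k**2 - 5*k + 3)).
So A=1/2 and B=1, with C=k**2 - 5*k/2 + 3/2.
Key eq: (1/2)·f(k+1) = (1)·f(k) + (k**2 - 5*k/2 + 3/2).
deg f ≤ 2 (via 0,0,2).
A polynomial solution: f(k) = -2*k**2 + k - 4.
R(k) = B(k−1)·f(k)/C(k) = -2*(2*k**2 - k + 4)/((k - 1)*(2*k - 3)); s_k = R·t_k = (2*k**2 - k + 4)/2**k.
Check: Δs_k = (-2*k**2 + 5*k - 3)/(2*2**k). ✓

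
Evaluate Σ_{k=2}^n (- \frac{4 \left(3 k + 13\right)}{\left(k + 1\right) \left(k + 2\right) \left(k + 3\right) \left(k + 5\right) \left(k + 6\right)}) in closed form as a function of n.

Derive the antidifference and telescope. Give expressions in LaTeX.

The ratio is (k + 1)*(k + 5)*(3*k + 16)/((k + 4)*(k + 7)*(3*k + 13)).
Normal form (A,B,C) = (k + 1, k + 7, k**2 + 25*k/3 + 52/3).
Key eq: (k + 1)·f(k+1) = (k + 6)·f(k) + (k**2 + 25*k/3 + 52/3).
Bound: deg f ≤ 5.
Match coefficients ⇒ f(k) = k*(k + 3)*(k + 4)*(k**2 + 8*k + 17)/30.
Get s_k = R·t_k = 2*k*(-k**2 - 8*k - 17)/(5*(k**3 + 8*k**2 + 17*k + 10)) with R(k) = B(k−1)f(k)/C(k) = k*(k + 3)*(k + 6)*(k**2 + 8*k + 17)/(10*(3*k + 13)).
Verify: 4*(-3*k - 13)/(k**5 + 17*k**4 + 107*k**3 + 307*k**2 + 396*k + 180) matches t_k.
s_(n+1) = 2*(-n**3 - 11*n**2 - 36*n - 26)/(5*(n**3 + 11*n**2 + 36*n + 36)) and s_(2) = -37/105, so S(n) = (-n**3 - 11*n**2 - 36*n + 48)/(21*(n**3 + 11*n**2 + 36*n + 36)).

S(n) = \frac{- n^{3} - 11 n^{2} - 36 n + 48}{21 \left(n^{3} + 11 n^{2} + 36 n + 36\right)}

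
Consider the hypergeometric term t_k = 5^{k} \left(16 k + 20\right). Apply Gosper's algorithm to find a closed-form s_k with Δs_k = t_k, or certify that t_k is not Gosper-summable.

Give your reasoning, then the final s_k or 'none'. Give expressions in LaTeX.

The ratio is 5*(4*k + 9)/(4*k + 5).
A = 5, B = 1, C = k + 5/4.
Need (5)·f(k+1) − (1)·f(k) = k + 5/4.
From deg A=0, deg B=0, deg C=1: d=1.
A polynomial solution: f(k) = k/4.
Certificate R = B(k−1)f/C = k/(4*k + 5) gives s_k = 4*5**k*k.
Verify: 5**k*(16*k + 20) matches t_k.

s_k = 4 \cdot 5^{k} k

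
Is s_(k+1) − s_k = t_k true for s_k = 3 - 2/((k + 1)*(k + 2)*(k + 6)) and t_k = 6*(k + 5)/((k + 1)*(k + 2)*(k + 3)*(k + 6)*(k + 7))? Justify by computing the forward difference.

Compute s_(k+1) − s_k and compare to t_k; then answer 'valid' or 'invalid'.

Valid: the claim telescopes to t_k.

s_(k+1) = 3 - 2/((k + 2)*(k + 3)*(k + 7))
s_(k+1) − s_k = 6*(k + 5)/(k**5 + 19*k**4 + 131*k**3 + 401*k**2 + 540*k + 252)
(s_(k+1) − s_k) − t_k = 0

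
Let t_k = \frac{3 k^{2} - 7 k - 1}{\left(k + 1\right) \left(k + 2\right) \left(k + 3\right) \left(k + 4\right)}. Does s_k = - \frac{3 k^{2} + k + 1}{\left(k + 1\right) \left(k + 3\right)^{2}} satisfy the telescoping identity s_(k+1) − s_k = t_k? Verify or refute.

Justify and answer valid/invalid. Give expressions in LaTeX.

s_(k+1) = (-k - 3*(k + 1)**2 - 2)/((k + 2)*(k + 4)**2)
s_(k+1) − s_k = (3*k**4 + 8*k**3 - 29*k**2 - 74*k - 13)/(k**6 + 17*k**5 + 117*k**4 + 415*k**3 + 794*k**2 + 768*k + 288)
(s_(k+1) − s_k) − t_k = (-6*k**3 - 15*k**2 + 17*k - 1)/(k**6 + 17*k**5 + 117*k**4 + 415*k**3 + 794*k**2 + 768*k + 288)

Invalid: residual \frac{- 6 k^{3} - 15 k^{2} + 17 k - 1}{k^{6} + 17 k^{5} + 117 k^{4} + 415 k^{3} + 794 k^{2} + 768 k + 288} ≠ 0.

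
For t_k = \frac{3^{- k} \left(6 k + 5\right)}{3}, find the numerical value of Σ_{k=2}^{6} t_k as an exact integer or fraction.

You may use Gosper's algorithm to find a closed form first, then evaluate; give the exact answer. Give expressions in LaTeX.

t_(k+1)/t_k = (6*k + 11)/(3*(6*k + 5)).
Factor: A=1/3; B=1; C=k + 5/6.
Need (1/3)·f(k+1) − (1)·f(k) = k + 5/6.
d = 1 from the (0,0,1) case.
Coefficient equations give f(k) = -(3*k + 4)/2.
Then R = B(k−1)f/C = -3*(3*k + 4)/(6*k + 5), so s_k = R(k)·t_k = (-3*k - 4)/3**k.
Δs = (6*k + 5)/(3*3**k), as required.
Sum = s_(7) − s_(2); s_(7) = -25/2187, s_(2) = -10/9 ⇒ 2405/2187.

Σ = 2405/2187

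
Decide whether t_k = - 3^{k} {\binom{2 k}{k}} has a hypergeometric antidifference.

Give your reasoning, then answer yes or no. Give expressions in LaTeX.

t_(k+1)/t_k = 6*(2*k + 1)/(k + 1).
So A=12*k + 6 and B=k + 1, with C=1.
Need (12*k + 6)·f(k+1) − (k)·f(k) = 1.
deg f ≤ -1 (via 1,1,0).
Bound -1 < 0, so the key equation has no polynomial solution.

No; the degree bound rules out any f.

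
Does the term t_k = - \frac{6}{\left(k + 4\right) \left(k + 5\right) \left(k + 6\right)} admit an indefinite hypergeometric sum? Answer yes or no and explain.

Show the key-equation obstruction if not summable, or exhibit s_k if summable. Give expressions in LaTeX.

Ratio r(k) = (k + 4)/(k + 7).
Normal form (A,B,C) = (k + 4, k + 7, 1).
Key eq: (k + 4)·f(k+1) = (k + 6)·f(k) + (1).
d = 2 from the (1,1,0) case.
A polynomial solution: f(k) = k*(k + 9)/40.
R(k) = B(k−1)·f(k)/C(k) = k*(k + 6)*(k + 9)/40; s_k = R·t_k = 3*k*(-k - 9)/(20*(k + 4)*(k + 5)).
Verify: -6/(k**3 + 15*k**2 + 74*k + 120) matches t_k.

Yes. s_k = \frac{3 k \left(- k - 9\right)}{20 \left(k + 4\right) \left(k + 5\right)}.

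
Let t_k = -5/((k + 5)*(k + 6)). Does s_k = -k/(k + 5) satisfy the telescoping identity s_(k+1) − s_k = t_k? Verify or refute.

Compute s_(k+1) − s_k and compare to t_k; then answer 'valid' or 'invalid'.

Valid: the claim telescopes to t_k.

s_(k+1) = (-k - 1)/(k + 6)
s_(k+1) − s_k = -5/(k**2 + 11*k + 30)
(s_(k+1) − s_k) − t_k = 0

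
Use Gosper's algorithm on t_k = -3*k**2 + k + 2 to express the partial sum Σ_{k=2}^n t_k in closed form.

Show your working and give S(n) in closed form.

Ratio r(k) = k*(3*k + 5)/(3*k**2 - k - 2).
So A=1 and B=1, with C=k**2 - k/3 - 2/3.
Solve (1)·f(k+1) − (1)·f(k) = k**2 - k/3 - 2/3.
From deg A=0, deg B=0, deg C=2: d=3.
A polynomial solution: f(k) = k*(k**2 - 2*k - 1)/3.
Certificate R = B(k−1)f/C = k*(k**2 - 2*k - 1)/((k - 1)*(3*k + 2)) gives s_k = k*(-k**2 + 2*k + 1).
Verify: -3*k**2 + k + 2 matches t_k.
Telescope: S(n) = s_(n+1) − s_(2) = -n**3 - n**2 + 2*n + 2 − (2) = n*(-n**2 - n + 2).

S(n) = n*(-n**2 - n + 2)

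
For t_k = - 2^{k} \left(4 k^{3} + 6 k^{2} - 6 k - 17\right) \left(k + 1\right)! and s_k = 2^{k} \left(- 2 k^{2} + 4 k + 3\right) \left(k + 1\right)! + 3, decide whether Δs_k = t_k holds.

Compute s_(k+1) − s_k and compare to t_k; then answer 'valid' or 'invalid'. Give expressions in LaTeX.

Valid: the claim telescopes to t_k.

s_(k+1) = 2**(k + 1)*(4*k - 2*(k + 1)**2 + 7)*factorial(k + 2) + 3
s_(k+1) − s_k = -2**k*(4*k**3 + 6*k**2 - 6*k - 17)*factorial(k + 1)
(s_(k+1) − s_k) − t_k = 0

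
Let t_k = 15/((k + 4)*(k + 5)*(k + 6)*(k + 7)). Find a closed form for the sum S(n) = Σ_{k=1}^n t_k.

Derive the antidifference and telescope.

Compute t_(k+1)/t_k: get (k + 4)/(k + 8).
So A=k + 4 and B=k + 8, with C=1.
Need (k + 4)·f(k+1) − (k + 7)·f(k) = 1.
Bound: deg f ≤ 3.
Solving with deg f ≤ 3: f(k) = k*(k**2 + 15*k + 74)/360.
R(k) = B(k−1)·f(k)/C(k) = k*(k + 7)*(k**2 + 15*k + 74)/360; s_k = R·t_k = k*(k**2 + 15*k + 74)/(24*(k + 4)*(k + 5)*(k + 6)).
s_(k+1) − s_k = 15/(k**4 + 22*k**3 + 179*k**2 + 638*k + 840) = t_k.
Telescope: S(n) = s_(n+1) − s_(1) = (n**3 + 18*n**2 + 107*n + 90)/(24*(n**3 + 18*n**2 + 107*n + 210)) − (1/56) = n*(n**2 + 18*n + 107)/(42*(n**3 + 18*n**2 + 107*n + 210)).

S(n) = n*(n**2 + 18*n + 107)/(42*(n**3 + 18*n**2 + 107*n + 210))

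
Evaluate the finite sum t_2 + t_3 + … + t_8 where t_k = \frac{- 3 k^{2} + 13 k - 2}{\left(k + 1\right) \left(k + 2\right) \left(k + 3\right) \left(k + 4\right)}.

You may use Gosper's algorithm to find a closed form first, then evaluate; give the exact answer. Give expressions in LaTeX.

Σ = 7/330

Compute t_(k+1)/t_k: get -(k + 1)*(13*k - 3*(k + 1)**2 + 11)/((k + 5)*(3*k**2 - 13*k + 2)).
So A=k + 1 and B=k + 5, with C=k**2 - 13*k/3 + 2/3.
Need (k + 1)·f(k+1) − (k + 4)·f(k) = k**2 - 13*k/3 + 2/3.
d = 3 from the (1,1,2) case.
A polynomial solution: f(k) = k*(k**2 - 12*k + 23)/18.
Certificate R = B(k−1)f/C = k*(k + 4)*(k**2 - 12*k + 23)/(6*(3*k**2 - 13*k + 2)) gives s_k = k*(-k**2 + 12*k - 23)/(6*(k + 1)*(k + 2)*(k + 3)).
Verify: (-3*k**2 + 13*k - 2)/(k**4 + 10*k**3 + 35*k**2 + 50*k + 24) matches t_k.
Evaluate s at k=9 and k=2: 1/220 and -1/60; difference 7/330.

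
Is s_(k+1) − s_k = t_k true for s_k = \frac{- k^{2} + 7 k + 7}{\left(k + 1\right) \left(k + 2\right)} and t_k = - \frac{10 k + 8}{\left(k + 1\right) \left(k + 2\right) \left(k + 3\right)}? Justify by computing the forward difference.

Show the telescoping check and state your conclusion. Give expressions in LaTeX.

s_(k+1) = (7*k - (k + 1)**2 + 14)/((k + 2)*(k + 3))
s_(k+1) − s_k = 2*(-5*k - 4)/(k**3 + 6*k**2 + 11*k + 6)
(s_(k+1) − s_k) − t_k = 0

valid (s_(k+1) − s_k reduces to t_k)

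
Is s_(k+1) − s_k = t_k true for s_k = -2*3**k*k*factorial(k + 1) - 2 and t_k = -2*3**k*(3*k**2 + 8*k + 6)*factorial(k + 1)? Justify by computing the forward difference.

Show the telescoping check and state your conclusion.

s_(k+1) = -2*3**(k + 1)*(k + 1)*factorial(k + 2) - 2
s_(k+1) − s_k = -2*3**k*(3*k**2 + 8*k + 6)*factorial(k + 1)
(s_(k+1) − s_k) − t_k = 0

Valid: the claim telescopes to t_k.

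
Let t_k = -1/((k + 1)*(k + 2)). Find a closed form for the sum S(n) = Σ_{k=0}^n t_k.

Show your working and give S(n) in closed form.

S(n) = (-n - 1)/(n + 2)

Step 1: r(k) = (k + 1)/(k + 3).
Factor: A=k + 1; B=k + 3; C=1.
Need (k + 1)·f(k+1) − (k + 2)·f(k) = 1.
Bound: deg f ≤ 1.
Solve for f: f(k) = k (degree 1 ≤ 1).
So s_k = (B(k−1)f/C)·t_k = (k*(k + 2))·t_k = -k/(k + 1).
Δs = -1/(k**2 + 3*k + 2), as required.
Evaluate: s_(n+1) = (-n - 1)/(n + 2); subtract s_(0) = 0 ⇒ S(n) = (-n - 1)/(n + 2).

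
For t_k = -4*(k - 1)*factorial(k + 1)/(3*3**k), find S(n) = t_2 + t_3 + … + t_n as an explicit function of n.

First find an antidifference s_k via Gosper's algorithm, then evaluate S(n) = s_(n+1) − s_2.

S(n) = 8/3 - 4*factorial(n + 2)/(3*3**n)

t_(k+1)/t_k = k*(k + 2)/(3*(k - 1)).
Take A(k)=k/3 + 2/3, B(k)=1, C(k)=k - 1.
Solve (k/3 + 2/3)·f(k+1) − (1)·f(k) = k - 1.
Bound: deg f ≤ 0.
Match coefficients ⇒ f(k) = 3.
Then R = B(k−1)f/C = 3/(k - 1), so s_k = R(k)·t_k = -4*factorial(k + 1)/3**k.
Δs = -4*(k - 1)*factorial(k + 1)/(3*3**k), as required.
Σ_(k=2)^n t_k = s_(n+1) − s_(2) = (-4*3**(-n - 1)*factorial(n + 2)) − (-8/3), i.e. 8/3 - 4*factorial(n + 2)/(3*3**n).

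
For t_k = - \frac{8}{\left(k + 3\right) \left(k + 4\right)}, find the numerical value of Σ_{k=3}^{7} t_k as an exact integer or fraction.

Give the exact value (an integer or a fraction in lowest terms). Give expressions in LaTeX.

Step 1: r(k) = (k + 3)/(k + 5).
Factor: A=k + 3; B=k + 5; C=1.
Need (k + 3)·f(k+1) − (k + 4)·f(k) = 1.
From deg A=1, deg B=1, deg C=0: d=1.
Coefficient equations give f(k) = k/3.
Get s_k = R·t_k = -8*k/(3*k + 9) with R(k) = B(k−1)f(k)/C(k) = k*(k + 4)/3.
Verify: -8/(k**2 + 7*k + 12) matches t_k.
Sum = s_(8) − s_(3); s_(8) = -64/33, s_(3) = -4/3 ⇒ -20/33.

Σ = -20/33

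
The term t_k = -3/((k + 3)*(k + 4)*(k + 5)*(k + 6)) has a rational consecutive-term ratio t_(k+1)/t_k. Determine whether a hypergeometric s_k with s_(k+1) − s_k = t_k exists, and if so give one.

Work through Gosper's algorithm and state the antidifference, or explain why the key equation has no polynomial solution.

Compute t_(k+1)/t_k: get (k + 3)/(k + 7).
Factor: A=k + 3; B=k + 7; C=1.
f must satisfy (k + 3)·f(k+1) − (k + 6)·f(k) = 1.
From deg A=1, deg B=1, deg C=0: d=3.
Solving with deg f ≤ 3: f(k) = k*(k**2 + 12*k + 47)/180.
Certificate R = B(k−1)f/C = k*(k + 6)*(k**2 + 12*k + 47)/180 gives s_k = k*(-k**2 - 12*k - 47)/(60*(k + 3)*(k + 4)*(k + 5)).
Check: Δs_k = -3/(k**4 + 18*k**3 + 119*k**2 + 342*k + 360). ✓

s_k = k*(-k**2 - 12*k - 47)/(60*(k + 3)*(k + 4)*(k + 5))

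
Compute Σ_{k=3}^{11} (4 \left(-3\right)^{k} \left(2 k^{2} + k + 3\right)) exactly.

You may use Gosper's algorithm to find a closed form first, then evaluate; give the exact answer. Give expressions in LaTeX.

Σ = -141895152

Step 1: r(k) = 3*(-2*k**2 - 5*k - 6)/(2*k**2 + k + 3).
Normal form (A,B,C) = (-3, 1, k**2 + k/2 + 3/2).
Solve (-3)·f(k+1) − (1)·f(k) = k**2 + k/2 + 3/2.
d = 2 from the (0,0,2) case.
Match coefficients ⇒ f(k) = -(2*k**2 - 2*k + 3)/8.
Then R = B(k−1)f/C = -(2*k**2 - 2*k + 3)/(4*(2*k**2 + k + 3)), so s_k = R(k)·t_k = (-3)**k*(-2*k**2 + 2*k - 3).
s_(k+1) − s_k = 4*(-3)**k*(2*k**2 + k + 3) = t_k.
Σ_(k=3)^(11) t_k = s_(12) − s_(3) = -141894747 − (405) = -141895152.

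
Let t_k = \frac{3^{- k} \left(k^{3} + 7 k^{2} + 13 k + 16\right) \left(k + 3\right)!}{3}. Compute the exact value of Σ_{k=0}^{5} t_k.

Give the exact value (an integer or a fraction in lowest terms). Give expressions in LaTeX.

The ratio is (k**4 + 14*k**3 + 70*k**2 + 157*k + 148)/(3*(k**3 + 7*k**2 + 13*k + 16)).
Factor: A=k/3 + 4/3; B=1; C=k**3 + 7*k**2 + 13*k + 16.
Need (k/3 + 4/3)·f(k+1) − (1)·f(k) = k**3 + 7*k**2 + 13*k + 16.
d = 2 from the (1,0,3) case.
Match coefficients ⇒ f(k) = 3*(k**2 + 4*k - 4).
R(k) = B(k−1)·f(k)/C(k) = 3*(k**2 + 4*k - 4)/(k**3 + 7*k**2 + 13*k + 16); s_k = R·t_k = (k**2 + 4*k - 4)*factorial(k + 3)/3**k.
Δs = (k**3 + 7*k**2 + 13*k + 16)*factorial(k + 3)/(3*3**k), as required.
Sum = s_(6) − s_(0); s_(6) = 250880/9, s_(0) = -24 ⇒ 251096/9.

Σ = 251096/9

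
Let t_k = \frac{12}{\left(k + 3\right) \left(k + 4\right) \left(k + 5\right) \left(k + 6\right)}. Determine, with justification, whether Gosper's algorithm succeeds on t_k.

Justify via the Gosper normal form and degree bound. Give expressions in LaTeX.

Yes. s_k = \frac{k \left(k^{2} + 12 k + 47\right)}{15 \left(k + 3\right) \left(k + 4\right) \left(k + 5\right)}.

Ratio r(k) = (k + 3)/(k + 7).
Normal form (A,B,C) = (k + 3, k + 7, 1).
Set up (k + 3)·f(k+1) − (k + 6)·f(k) − (1) = 0.
Degrees (1,1,0) ⇒ d ≤ 3.
Match coefficients ⇒ f(k) = k*(k**2 + 12*k + 47)/180.
Get s_k = R·t_k = k*(k**2 + 12*k + 47)/(15*(k + 3)*(k + 4)*(k + 5)) with R(k) = B(k−1)f(k)/C(k) = k*(k + 6)*(k**2 + 12*k + 47)/180.
Verify: 12/(k**4 + 18*k**3 + 119*k**2 + 342*k + 360) matches t_k.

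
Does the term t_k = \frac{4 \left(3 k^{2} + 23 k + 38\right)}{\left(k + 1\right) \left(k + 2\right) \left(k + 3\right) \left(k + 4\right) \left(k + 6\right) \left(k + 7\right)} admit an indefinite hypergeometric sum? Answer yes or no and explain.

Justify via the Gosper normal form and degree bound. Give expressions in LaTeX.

Yes. s_k = \frac{2 k \left(k^{2} + 10 k + 27\right)}{9 \left(k^{3} + 10 k^{2} + 27 k + 18\right)}.

Ratio r(k) = (k + 1)*(k + 6)*(23*k + 3*(k + 1)**2 + 61)/((k + 5)*(k + 8)*(3*k**2 + 23*k + 38)).
Factor: A=k + 1; B=k + 8; C=k**3 + 38*k**2/3 + 51*k + 190/3.
Key eq: (k + 1)·f(k+1) = (k + 7)·f(k) + (k**3 + 38*k**2/3 + 51*k + 190/3).
d = 6 from the (1,1,3) case.
Solving with deg f ≤ 6: f(k) = k*(k + 2)*(k + 4)*(k + 5)*(k**2 + 10*k + 27)/54.
Then R = B(k−1)f/C = k*(k + 2)*(k + 4)*(k + 7)*(k**2 + 10*k + 27)/(18*(3*k**2 + 23*k + 38)), so s_k = R(k)·t_k = 2*k*(k**2 + 10*k + 27)/(9*(k**3 + 10*k**2 + 27*k + 18)).
Check: Δs_k = 4*(3*k**2 + 23*k + 38)/(k**6 + 23*k**5 + 207*k**4 + 925*k**3 + 2144*k**2 + 2412*k + 1008). ✓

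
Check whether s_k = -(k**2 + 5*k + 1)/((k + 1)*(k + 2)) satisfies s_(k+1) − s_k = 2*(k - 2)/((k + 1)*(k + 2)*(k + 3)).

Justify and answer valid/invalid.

s_(k+1) = (-5*k - (k + 1)**2 - 6)/((k + 2)*(k + 3))
s_(k+1) − s_k = 2*(k - 2)/(k**3 + 6*k**2 + 11*k + 6)
(s_(k+1) − s_k) − t_k = 0

valid (s_(k+1) − s_k reduces to t_k)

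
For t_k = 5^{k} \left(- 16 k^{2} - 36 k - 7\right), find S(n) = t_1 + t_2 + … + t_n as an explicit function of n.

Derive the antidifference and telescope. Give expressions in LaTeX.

S(n) = - 20 \cdot 5^{n} n^{2} - 35 \cdot 5^{n} n - 5 \cdot 5^{n} + 5

t_(k+1)/t_k = 5*(16*k**2 + 68*k + 59)/(16*k**2 + 36*k + 7).
A = 5, B = 1, C = k**2 + 9*k/4 + 7/16.
Need (5)·f(k+1) − (1)·f(k) = k**2 + 9*k/4 + 7/16.
Degrees (0,0,2) ⇒ d ≤ 2.
Coefficient equations give f(k) = (4*k**2 - k - 2)/16.
So s_k = (B(k−1)f/C)·t_k = ((4*k**2 - k - 2)/(16*k**2 + 36*k + 7))·t_k = 5**k*(-4*k**2 + k + 2).
Check: Δs_k = 5**k*(-16*k**2 - 36*k - 7). ✓
s_(n+1) = 5**(n + 1)*(-4*n**2 - 7*n - 1) and s_(1) = -5, so S(n) = -20*5**n*n**2 - 35*5**n*n - 5*5**n + 5.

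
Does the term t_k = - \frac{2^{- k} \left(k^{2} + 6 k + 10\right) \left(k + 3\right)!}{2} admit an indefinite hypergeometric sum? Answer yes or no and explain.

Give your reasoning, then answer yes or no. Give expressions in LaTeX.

Yes. s_k = - 2^{- k} \left(k + 3\right) \left(k + 3\right)!.

The ratio is (k + 4)*(6*k + (k + 1)**2 + 16)/(2*(k**2 + 6*k + 10)).
Normal form (A,B,C) = (k/2 + 2, 1, k**2 + 6*k + 10).
Need (k/2 + 2)·f(k+1) − (1)·f(k) = k**2 + 6*k + 10.
deg f ≤ 1 (via 1,0,2).
Match coefficients ⇒ f(k) = 2*(k + 3).
Then R = B(k−1)f/C = 2*(k + 3)/(k**2 + 6*k + 10), so s_k = R(k)·t_k = -(k + 3)*factorial(k + 3)/2**k.
Verify: -(k**2 + 6*k + 10)*factorial(k + 3)/(2*2**k) matches t_k.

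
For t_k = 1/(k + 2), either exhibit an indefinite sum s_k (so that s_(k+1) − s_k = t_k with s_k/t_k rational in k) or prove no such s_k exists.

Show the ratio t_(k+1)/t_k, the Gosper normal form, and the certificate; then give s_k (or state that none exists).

none (Gosper's algorithm certifies no s_k)

t_(k+1)/t_k = (k + 2)/(k + 3).
Gosper form: A/B · C(k+1)/C(k) with A=k + 2, B=k + 3, C=1.
Key eq: (k + 2)·f(k+1) = (k + 2)·f(k) + (1).
Bound: deg f ≤ 0.
Generic f = c0 gives residual -1; -1 = 0 cannot hold, so t_k is not Gosper-summable.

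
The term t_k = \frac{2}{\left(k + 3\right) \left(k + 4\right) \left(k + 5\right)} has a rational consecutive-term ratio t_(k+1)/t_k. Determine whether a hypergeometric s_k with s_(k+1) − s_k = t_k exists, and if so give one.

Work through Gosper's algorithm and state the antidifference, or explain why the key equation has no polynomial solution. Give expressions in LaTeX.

Ratio r(k) = (k + 3)/(k + 6).
Take A(k)=k + 3, B(k)=k + 6, C(k)=1.
f must satisfy (k + 3)·f(k+1) − (k + 5)·f(k) = 1.
Bound: deg f ≤ 2.
Match coefficients ⇒ f(k) = k*(k + 7)/24.
Certificate R = B(k−1)f/C = k*(k + 5)*(k + 7)/24 gives s_k = k*(k + 7)/(12*(k + 3)*(k + 4)).
Verify: 2/(k**3 + 12*k**2 + 47*k + 60) matches t_k.

s_k = \frac{k \left(k + 7\right)}{12 \left(k + 3\right) \left(k + 4\right)}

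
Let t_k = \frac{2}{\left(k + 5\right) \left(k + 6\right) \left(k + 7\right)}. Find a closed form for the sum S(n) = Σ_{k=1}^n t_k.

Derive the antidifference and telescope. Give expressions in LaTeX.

Compute t_(k+1)/t_k: get (k + 5)/(k + 8).
A = k + 5, B = k + 8, C = 1.
f must satisfy (k + 5)·f(k+1) − (k + 7)·f(k) = 1.
Degrees (1,1,0) ⇒ d ≤ 2.
Coefficient equations give f(k) = k*(k + 11)/60.
Then R = B(k−1)f/C = k*(k + 7)*(k + 11)/60, so s_k = R(k)·t_k = k*(k + 11)/(30*(k + 5)*(k + 6)).
Δs = 2/(k**3 + 18*k**2 + 107*k + 210), as required.
Σ_(k=1)^n t_k = s_(n+1) − s_(1) = ((n**2 + 13*n + 12)/(30*(n**2 + 13*n + 42))) − (1/105), i.e. n*(n + 13)/(42*(n**2 + 13*n + 42)).

S(n) = \frac{n \left(n + 13\right)}{42 \left(n^{2} + 13 n + 42\right)}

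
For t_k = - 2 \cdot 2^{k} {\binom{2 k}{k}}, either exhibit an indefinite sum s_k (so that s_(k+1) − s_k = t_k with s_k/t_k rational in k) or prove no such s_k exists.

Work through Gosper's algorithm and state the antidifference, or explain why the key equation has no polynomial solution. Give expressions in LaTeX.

not Gosper-summable; s_k does not exist

Ratio r(k) = 4*(2*k + 1)/(k + 1).
So A=8*k + 4 and B=k + 1, with C=1.
Set up (8*k + 4)·f(k+1) − (k)·f(k) − (1) = 0.
deg f ≤ -1 (via 1,1,0).
Bound -1 < 0, so the key equation has no polynomial solution.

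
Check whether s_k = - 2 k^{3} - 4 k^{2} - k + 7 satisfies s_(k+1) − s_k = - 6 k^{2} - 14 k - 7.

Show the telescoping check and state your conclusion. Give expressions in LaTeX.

s_(k+1) = k*(-2*k**2 - 10*k - 15)
s_(k+1) − s_k = -6*k**2 - 14*k - 7
(s_(k+1) − s_k) − t_k = 0

Valid: the claim telescopes to t_k.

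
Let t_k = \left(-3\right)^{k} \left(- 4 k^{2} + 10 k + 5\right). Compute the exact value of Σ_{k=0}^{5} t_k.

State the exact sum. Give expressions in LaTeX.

Σ = 9476

The ratio is 3*(-4*k**2 + 2*k + 11)/(4*k**2 - 10*k - 5).
Normal form (A,B,C) = (-3, 1, k**2 - 5*k/2 - 5/4).
Key eq: (-3)·f(k+1) = (1)·f(k) + (k**2 - 5*k/2 - 5/4).
Degrees (0,0,2) ⇒ d ≤ 2.
Coefficient equations give f(k) = -(k**2 - 4*k + 1)/4.
So s_k = (B(k−1)f/C)·t_k = (-(k**2 - 4*k + 1)/(4*k**2 - 10*k - 5))·t_k = (-3)**k*(k**2 - 4*k + 1).
s_(k+1) − s_k = (-3)**k*(-4*k**2 + 10*k + 5) = t_k.
Telescoping: Σ = s_(6) − s_(0) = 9477 − (1) = 9476.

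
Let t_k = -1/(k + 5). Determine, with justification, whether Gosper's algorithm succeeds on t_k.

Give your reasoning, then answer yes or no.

No. Not Gosper-summable.

Ratio r(k) = (k + 5)/(k + 6).
Normal form (A,B,C) = (k + 5, k + 6, 1).
Solve (k + 5)·f(k+1) − (k + 5)·f(k) = 1.
deg f ≤ 0 (via 1,1,0).
f = c0 ⇒ A·f(k+1) − B(k−1)·f(k) − C = -1. The system {-1 = 0} is inconsistent; no antidifference.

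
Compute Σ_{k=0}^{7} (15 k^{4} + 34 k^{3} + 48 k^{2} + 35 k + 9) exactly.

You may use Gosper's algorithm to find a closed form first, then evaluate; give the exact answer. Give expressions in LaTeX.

Ratio r(k) = (15*k**4 + 94*k**3 + 240*k**2 + 293*k + 141)/(15*k**4 + 34*k**3 + 48*k**2 + 35*k + 9).
So A=1 and B=1, with C=k**4 + 34*k**3/15 + 16*k**2/5 + 7*k/3 + 3/5.
Solve (1)·f(k+1) − (1)·f(k) = k**4 + 34*k**3/15 + 16*k**2/5 + 7*k/3 + 3/5.
d = 5 from the (0,0,4) case.
A polynomial solution: f(k) = k*(3*k**4 + k**3 + 4*k**2 + 2*k - 1)/15.
R(k) = B(k−1)·f(k)/C(k) = k*(3*k**4 + k**3 + 4*k**2 + 2*k - 1)/(15*k**4 + 34*k**3 + 48*k**2 + 35*k + 9); s_k = R·t_k = k*(3*k**4 + k**3 + 4*k**2 + 2*k - 1).
Verify: 15*k**4 + 34*k**3 + 48*k**2 + 35*k + 9 matches t_k.
Sum = s_(8) − s_(0); s_(8) = 104568, s_(0) = 0 ⇒ 104568.

Σ = 104568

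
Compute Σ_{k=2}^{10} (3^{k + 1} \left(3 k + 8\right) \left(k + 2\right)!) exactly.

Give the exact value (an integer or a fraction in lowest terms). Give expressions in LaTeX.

Σ = 3309294160972152

r(k) = 3*(k + 3)*(3*k + 11)/(3*k + 8) after simplifying.
Take A(k)=3*k + 9, B(k)=1, C(k)=k + 8/3.
Set up (3*k + 9)·f(k+1) − (1)·f(k) − (k + 8/3) = 0.
Degrees (1,0,1) ⇒ d ≤ 0.
A polynomial solution: f(k) = 1/3.
Get s_k = R·t_k = 3**(k + 1)*factorial(k + 2) with R(k) = B(k−1)f(k)/C(k) = 1/(3*k + 8).
s_(k+1) − s_k = 3**(k + 1)*(3*k + 8)*factorial(k + 2) = t_k.
Σ_(k=2)^(10) t_k = s_(11) − s_(2) = 3309294160972800 − (648) = 3309294160972152.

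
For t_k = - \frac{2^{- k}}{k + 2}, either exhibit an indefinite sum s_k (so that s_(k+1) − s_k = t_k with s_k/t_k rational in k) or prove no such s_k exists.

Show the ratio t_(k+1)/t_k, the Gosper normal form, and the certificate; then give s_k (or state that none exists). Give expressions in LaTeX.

Ratio r(k) = (k + 2)/(2*(k + 3)).
A = k/2 + 1, B = k + 3, C = 1.
Need (k/2 + 1)·f(k+1) − (k + 2)·f(k) = 1.
deg f ≤ -1 (via 1,1,0).
Bound -1 < 0, so the key equation has no polynomial solution.

not Gosper-summable; s_k does not exist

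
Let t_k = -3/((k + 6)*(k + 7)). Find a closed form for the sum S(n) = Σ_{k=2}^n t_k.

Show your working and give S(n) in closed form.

Ratio r(k) = (k + 6)/(k + 8).
Factor: A=k + 6; B=k + 8; C=1.
Key eq: (k + 6)·f(k+1) = (k + 7)·f(k) + (1).
From deg A=1, deg B=1, deg C=0: d=1.
A polynomial solution: f(k) = k/6.
So s_k = (B(k−1)f/C)·t_k = (k*(k + 7)/6)·t_k = -k/(2*k + 12).
Δs = -3/(k**2 + 13*k + 42), as required.
Telescope: S(n) = s_(n+1) − s_(2) = (-n - 1)/(2*(n + 7)) − (-1/8) = 3*(1 - n)/(8*(n + 7)).

S(n) = 3*(1 - n)/(8*(n + 7))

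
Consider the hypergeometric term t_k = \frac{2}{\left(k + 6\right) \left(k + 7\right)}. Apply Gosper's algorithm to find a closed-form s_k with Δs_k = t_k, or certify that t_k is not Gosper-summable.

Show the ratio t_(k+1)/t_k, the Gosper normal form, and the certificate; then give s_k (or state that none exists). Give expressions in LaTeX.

s_k = \frac{k}{3 \left(k + 6\right)}

Compute t_(k+1)/t_k: get (k + 6)/(k + 8).
Factor: A=k + 6; B=k + 8; C=1.
Solve (k + 6)·f(k+1) − (k + 7)·f(k) = 1.
d = 1 from the (1,1,0) case.
Coefficient equations give f(k) = k/6.
Get s_k = R·t_k = k/(3*(k + 6)) with R(k) = B(k−1)f(k)/C(k) = k*(k + 7)/6.
Check: Δs_k = 2/(k**2 + 13*k + 42). ✓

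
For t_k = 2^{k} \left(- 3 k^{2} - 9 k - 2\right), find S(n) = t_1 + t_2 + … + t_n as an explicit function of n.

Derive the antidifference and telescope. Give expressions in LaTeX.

Ratio r(k) = 2*(3*k**2 + 15*k + 14)/(3*k**2 + 9*k + 2).
Factor: A=2; B=1; C=k**2 + 3*k + 2/3.
f must satisfy (2)·f(k+1) − (1)·f(k) = k**2 + 3*k + 2/3.
Bound: deg f ≤ 2.
Solving with deg f ≤ 2: f(k) = (3*k**2 - 3*k + 2)/3.
Then R = B(k−1)f/C = (3*k**2 - 3*k + 2)/(3*k**2 + 9*k + 2), so s_k = R(k)·t_k = 2**k*(-3*k**2 + 3*k - 2).
s_(k+1) − s_k = 2**k*(-3*k**2 - 9*k - 2) = t_k.
Telescope: S(n) = s_(n+1) − s_(1) = 2**(n + 1)*(-3*n**2 - 3*n - 2) − (-4) = -6*2**n*n**2 - 6*2**n*n - 4*2**n + 4.

S(n) = - 6 \cdot 2^{n} n^{2} - 6 \cdot 2^{n} n - 4 \cdot 2^{n} + 4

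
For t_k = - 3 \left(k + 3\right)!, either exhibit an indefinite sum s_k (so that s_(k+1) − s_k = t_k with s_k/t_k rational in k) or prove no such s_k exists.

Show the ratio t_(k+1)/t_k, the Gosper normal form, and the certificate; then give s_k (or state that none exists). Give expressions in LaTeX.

t_(k+1)/t_k = k + 4.
Normal form (A,B,C) = (k + 4, 1, 1).
Solve (k + 4)·f(k+1) − (1)·f(k) = 1.
deg f ≤ -1 (via 1,0,0).
deg f ≤ -1 is impossible — no certificate.

no hypergeometric antidifference exists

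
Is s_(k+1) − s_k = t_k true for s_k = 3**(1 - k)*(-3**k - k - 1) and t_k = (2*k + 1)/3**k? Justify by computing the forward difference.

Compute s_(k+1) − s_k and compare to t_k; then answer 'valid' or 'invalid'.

Valid: the claim telescopes to t_k.

s_(k+1) = (-3**(k + 1) - k - 2)/3**k
s_(k+1) − s_k = (2*k + 1)/3**k
(s_(k+1) − s_k) − t_k = 0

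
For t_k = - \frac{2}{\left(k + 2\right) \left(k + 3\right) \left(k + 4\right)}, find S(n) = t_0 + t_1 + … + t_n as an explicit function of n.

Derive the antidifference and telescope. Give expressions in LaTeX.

S(n) = \frac{- n^{2} - 7 n - 6}{6 \left(n^{2} + 7 n + 12\right)}

The ratio is (k + 2)/(k + 5).
Factor: A=k + 2; B=k + 5; C=1.
Need (k + 2)·f(k+1) − (k + 4)·f(k) = 1.
deg f ≤ 2 (via 1,1,0).
Solve for f: f(k) = k*(k + 5)/12 (degree 2 ≤ 2).
R(k) = B(k−1)·f(k)/C(k) = k*(k + 4)*(k + 5)/12; s_k = R·t_k = k*(-k - 5)/(6*(k + 2)*(k + 3)).
Check: Δs_k = -2/(k**3 + 9*k**2 + 26*k + 24). ✓
Telescope: S(n) = s_(n+1) − s_(0) = (-n**2 - 7*n - 6)/(6*(n**2 + 7*n + 12)) − (0) = (-n**2 - 7*n - 6)/(6*(n**2 + 7*n + 12)).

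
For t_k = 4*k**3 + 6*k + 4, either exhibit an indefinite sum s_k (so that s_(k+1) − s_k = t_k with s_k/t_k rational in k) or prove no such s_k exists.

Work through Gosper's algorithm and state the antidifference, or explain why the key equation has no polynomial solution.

s_k = k*(k**3 - 2*k**2 + 4*k + 1)

Step 1: r(k) = (3*k + 2*(k + 1)**3 + 5)/(2*k**3 + 3*k + 2).
So A=1 and B=1, with C=k**3 + 3*k/2 + 1.
Set up (1)·f(k+1) − (1)·f(k) − (k**3 + 3*k/2 + 1) = 0.
deg f ≤ 4 (via 0,0,3).
Solve for f: f(k) = k*(k**3 - 2*k**2 + 4*k + 1)/4 (degree 4 ≤ 4).
So s_k = (B(k−1)f/C)·t_k = (k*(k**3 - 2*k**2 + 4*k + 1)/(2*(2*k**3 + 3*k + 2)))·t_k = k*(k**3 - 2*k**2 + 4*k + 1).
s_(k+1) − s_k = 4*k**3 + 6*k + 4 = t_k.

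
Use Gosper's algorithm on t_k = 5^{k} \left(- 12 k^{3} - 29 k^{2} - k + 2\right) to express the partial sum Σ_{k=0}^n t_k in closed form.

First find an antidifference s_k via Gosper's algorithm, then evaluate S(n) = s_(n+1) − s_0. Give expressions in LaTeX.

S(n) = - 15 \cdot 5^{n} n^{3} - 25 \cdot 5^{n} n^{2} + 2

Compute t_(k+1)/t_k: get 5*(12*k**3 + 65*k**2 + 95*k + 40)/(12*k**3 + 29*k**2 + k - 2).
Factor: A=5; B=1; C=k**3 + 29*k**2/12 + k/12 - 1/6.
Set up (5)·f(k+1) − (1)·f(k) − (k**3 + 29*k**2/12 + k/12 - 1/6) = 0.
Bound: deg f ≤ 3.
A polynomial solution: f(k) = (k - 1)**2*(3*k + 2)/12.
So s_k = (B(k−1)f/C)·t_k = ((k - 1)**2*(3*k + 2)/(12*k**3 + 29*k**2 + k - 2))·t_k = 5**k*(-3*k**3 + 4*k**2 + k - 2).
Δs = 5**k*(-12*k**3 - 29*k**2 - k + 2), as required.
Evaluate: s_(n+1) = 5**(n + 1)*n**2*(-3*n - 5); subtract s_(0) = -2 ⇒ S(n) = -15*5**n*n**3 - 25*5**n*n**2 + 2.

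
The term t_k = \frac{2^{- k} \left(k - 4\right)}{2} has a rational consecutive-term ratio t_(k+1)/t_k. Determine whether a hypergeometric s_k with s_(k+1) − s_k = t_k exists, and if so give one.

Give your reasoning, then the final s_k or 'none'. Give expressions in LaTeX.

s_k = 2^{- k} \left(3 - k\right)

t_(k+1)/t_k = (k - 3)/(2*(k - 4)).
So A=1/2 and B=1, with C=k - 4.
Solve (1/2)·f(k+1) − (1)·f(k) = k - 4.
Bound: deg f ≤ 1.
Solving with deg f ≤ 1: f(k) = -2*(k - 3).
R(k) = B(k−1)·f(k)/C(k) = -2*(k - 3)/(k - 4); s_k = R·t_k = (3 - k)/2**k.
Check: Δs_k = (k - 4)/(2*2**k). ✓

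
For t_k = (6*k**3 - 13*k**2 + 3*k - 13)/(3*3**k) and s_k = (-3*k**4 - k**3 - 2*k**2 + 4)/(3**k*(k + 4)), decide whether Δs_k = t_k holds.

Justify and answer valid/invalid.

Invalid: residual (-6*k**4 - 20*k**3 + 55*k**2 - 11*k + 64)/(3**k*(k**2 + 9*k + 20)) ≠ 0.

s_(k+1) = (-3*(k + 1)**4 - (k + 1)**3 - 2*(k + 1)**2 + 4)/(3*3**k*(k + 5))
s_(k+1) − s_k = (6*k**5 + 23*k**4 - 54*k**3 - 81*k**2 - 90*k - 68)/(3*3**k*(k**2 + 9*k + 20))
(s_(k+1) − s_k) − t_k = (-6*k**4 - 20*k**3 + 55*k**2 - 11*k + 64)/(3**k*(k**2 + 9*k + 20))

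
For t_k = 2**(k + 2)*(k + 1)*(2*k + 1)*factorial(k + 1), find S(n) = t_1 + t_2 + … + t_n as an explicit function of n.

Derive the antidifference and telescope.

S(n) = 2**(n + 3)*n*factorial(n + 2)

Compute t_(k+1)/t_k: get (k + 2)**2*(4*k + 6)/((k + 1)*(2*k + 1)).
So A=2*k + 4 and B=1, with C=k**2 + 3*k/2 + 1/2.
Set up (2*k + 4)·f(k+1) − (1)·f(k) − (k**2 + 3*k/2 + 1/2) = 0.
d = 1 from the (1,0,2) case.
Match coefficients ⇒ f(k) = (k - 1)/2.
So s_k = (B(k−1)f/C)·t_k = ((k - 1)/((k + 1)*(2*k + 1)))·t_k = 2**(k + 2)*(k - 1)*factorial(k + 1).
Verify: 2**(k + 2)*(k + 1)*(2*k + 1)*factorial(k + 1) matches t_k.
Σ_(k=1)^n t_k = s_(n+1) − s_(1) = (2**(n + 3)*n*factorial(n + 2)) − (0), i.e. 2**(n + 3)*n*factorial(n + 2).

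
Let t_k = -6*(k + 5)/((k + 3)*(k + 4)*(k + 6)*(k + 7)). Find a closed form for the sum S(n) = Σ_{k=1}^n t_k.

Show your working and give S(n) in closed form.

Ratio r(k) = (k + 3)*(k + 6)**2/((k + 5)**2*(k + 8)).
Take A(k)=k + 3, B(k)=k + 8, C(k)=k**2 + 10*k + 25.
Need (k + 3)·f(k+1) − (k + 7)·f(k) = k**2 + 10*k + 25.
From deg A=1, deg B=1, deg C=2: d=4.
Coefficient equations give f(k) = k*(k + 4)*(k + 5)*(k + 9)/36.
Then R = B(k−1)f/C = k*(k + 4)*(k + 7)*(k + 9)/(36*(k + 5)), so s_k = R(k)·t_k = k*(-k - 9)/(6*(k**2 + 9*k + 18)).
Check: Δs_k = 6*(-k - 5)/(k**4 + 20*k**3 + 145*k**2 + 450*k + 504). ✓
s_(n+1) = (-n**2 - 11*n - 10)/(6*(n**2 + 11*n + 28)) and s_(1) = -5/84, so S(n) = 3*n*(-n - 11)/(28*(n**2 + 11*n + 28)).

S(n) = 3*n*(-n - 11)/(28*(n**2 + 11*n + 28))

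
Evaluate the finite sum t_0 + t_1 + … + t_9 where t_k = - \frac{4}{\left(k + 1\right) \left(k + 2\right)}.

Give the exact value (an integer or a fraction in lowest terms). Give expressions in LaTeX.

Ratio r(k) = (k + 1)/(k + 3).
Gosper form: A/B · C(k+1)/C(k) with A=k + 1, B=k + 3, C=1.
Key eq: (k + 1)·f(k+1) = (k + 2)·f(k) + (1).
Bound: deg f ≤ 1.
Solve for f: f(k) = k (degree 1 ≤ 1).
Get s_k = R·t_k = -4*k/(k + 1) with R(k) = B(k−1)f(k)/C(k) = k*(k + 2).
Verify: -4/(k**2 + 3*k + 2) matches t_k.
Sum = s_(10) − s_(0); s_(10) = -40/11, s_(0) = 0 ⇒ -40/11.

Σ = -40/11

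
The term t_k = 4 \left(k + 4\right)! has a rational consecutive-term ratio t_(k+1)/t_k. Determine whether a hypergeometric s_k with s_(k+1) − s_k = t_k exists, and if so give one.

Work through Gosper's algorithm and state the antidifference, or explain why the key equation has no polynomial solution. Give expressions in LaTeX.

no hypergeometric antidifference exists

Step 1: r(k) = k + 5.
So A=k + 5 and B=1, with C=1.
Need (k + 5)·f(k+1) − (1)·f(k) = 1.
deg f ≤ -1 (via 1,0,0).
Bound -1 < 0, so the key equation has no polynomial solution.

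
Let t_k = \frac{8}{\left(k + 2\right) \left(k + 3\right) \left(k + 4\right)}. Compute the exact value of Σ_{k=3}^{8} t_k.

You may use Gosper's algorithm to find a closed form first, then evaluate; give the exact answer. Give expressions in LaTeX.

Step 1: r(k) = (k + 2)/(k + 5).
So A=k + 2 and B=k + 5, with C=1.
Key eq: (k + 2)·f(k+1) = (k + 4)·f(k) + (1).
Bound: deg f ≤ 2.
Solving with deg f ≤ 2: f(k) = k*(k + 5)/12.
Get s_k = R·t_k = 2*k*(k + 5)/(3*(k + 2)*(k + 3)) with R(k) = B(k−1)f(k)/C(k) = k*(k + 4)*(k + 5)/12.
Check: Δs_k = 8/(k**3 + 9*k**2 + 26*k + 24). ✓
Σ_(k=3)^(8) t_k = s_(9) − s_(3) = 7/11 − (8/15) = 17/165.

Σ = 17/165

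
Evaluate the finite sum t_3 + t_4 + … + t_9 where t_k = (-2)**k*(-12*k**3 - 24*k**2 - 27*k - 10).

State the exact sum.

Compute t_(k+1)/t_k: get 2*(-12*k**3 - 60*k**2 - 111*k - 73)/(12*k**3 + 24*k**2 + 27*k + 10).
So A=-2 and B=1, with C=k**3 + 2*k**2 + 9*k/4 + 5/6.
f must satisfy (-2)·f(k+1) − (1)·f(k) = k**3 + 2*k**2 + 9*k/4 + 5/6.
deg f ≤ 3 (via 0,0,3).
Coefficient equations give f(k) = -k*(4*k**2 + 1)/12.
Get s_k = R·t_k = (-2)**k*k*(4*k**2 + 1) with R(k) = B(k−1)f(k)/C(k) = -k*(4*k**2 + 1)/(12*k**3 + 24*k**2 + 27*k + 10).
Δs = (-2)**k*(-12*k**3 - 24*k**2 - 27*k - 10), as required.
Sum = s_(10) − s_(3); s_(10) = 4106240, s_(3) = -888 ⇒ 4107128.

Σ = 4107128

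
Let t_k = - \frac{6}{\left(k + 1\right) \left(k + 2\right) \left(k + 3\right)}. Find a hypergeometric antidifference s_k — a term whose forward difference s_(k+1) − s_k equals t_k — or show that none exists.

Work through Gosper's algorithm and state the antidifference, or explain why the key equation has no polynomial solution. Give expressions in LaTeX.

Compute t_(k+1)/t_k: get (k + 1)/(k + 4).
So A=k + 1 and B=k + 4, with C=1.
f must satisfy (k + 1)·f(k+1) − (k + 3)·f(k) = 1.
From deg A=1, deg B=1, deg C=0: d=2.
Coefficient equations give f(k) = k*(k + 3)/4.
Certificate R = B(k−1)f/C = k*(k + 3)**2/4 gives s_k = 3*k*(-k - 3)/(2*(k + 1)*(k + 2)).
Verify: -6/(k**3 + 6*k**2 + 11*k + 6) matches t_k.

s_k = \frac{3 k \left(- k - 3\right)}{2 \left(k + 1\right) \left(k + 2\right)}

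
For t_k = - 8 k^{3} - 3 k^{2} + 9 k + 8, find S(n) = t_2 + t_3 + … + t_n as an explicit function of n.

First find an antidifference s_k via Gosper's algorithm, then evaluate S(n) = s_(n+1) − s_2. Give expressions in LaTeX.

Compute t_(k+1)/t_k: get (8*k**3 + 27*k**2 + 21*k - 6)/(8*k**3 + 3*k**2 - 9*k - 8).
Normal form (A,B,C) = (1, 1, k**3 + 3*k**2/8 - 9*k/8 - 1).
Solve (1)·f(k+1) − (1)·f(k) = k**3 + 3*k**2/8 - 9*k/8 - 1.
deg f ≤ 4 (via 0,0,3).
Coefficient equations give f(k) = k*(2*k**3 - 3*k**2 - 4*k - 3)/8.
Then R = B(k−1)f/C = k*(2*k**3 - 3*k**2 - 4*k - 3)/(8*k**3 + 3*k**2 - 9*k - 8), so s_k = R(k)·t_k = k*(-2*k**3 + 3*k**2 + 4*k + 3).
s_(k+1) − s_k = -8*k**3 - 3*k**2 + 9*k + 8 = t_k.
Σ_(k=2)^n t_k = s_(n+1) − s_(2) = (-2*n**4 - 5*n**3 + n**2 + 12*n + 8) − (14), i.e. -2*n**4 - 5*n**3 + n**2 + 12*n - 6.

S(n) = - 2 n^{4} - 5 n^{3} + n^{2} + 12 n - 6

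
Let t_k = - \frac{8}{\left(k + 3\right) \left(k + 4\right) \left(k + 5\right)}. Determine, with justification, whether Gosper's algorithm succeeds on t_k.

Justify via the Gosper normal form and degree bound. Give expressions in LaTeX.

Compute t_(k+1)/t_k: get (k + 3)/(k + 6).
Take A(k)=k + 3, B(k)=k + 6, C(k)=1.
Key eq: (k + 3)·f(k+1) = (k + 5)·f(k) + (1).
deg f ≤ 2 (via 1,1,0).
Solving with deg f ≤ 2: f(k) = k*(k + 7)/24.
Certificate R = B(k−1)f/C = k*(k + 5)*(k + 7)/24 gives s_k = k*(-k - 7)/(3*(k + 3)*(k + 4)).
Δs = -8/(k**3 + 12*k**2 + 47*k + 60), as required.

Yes. s_k = \frac{k \left(- k - 7\right)}{3 \left(k + 3\right) \left(k + 4\right)}.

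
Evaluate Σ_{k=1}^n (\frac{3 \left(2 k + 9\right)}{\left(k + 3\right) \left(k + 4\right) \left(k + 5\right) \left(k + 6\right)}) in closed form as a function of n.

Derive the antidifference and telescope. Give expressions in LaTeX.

S(n) = \frac{n \left(n + 10\right)}{8 \left(n^{2} + 10 n + 24\right)}

Step 1: r(k) = (k + 3)*(2*k + 11)/((k + 7)*(2*k + 9)).
A = k + 3, B = k + 7, C = k + 9/2.
Solve (k + 3)·f(k+1) − (k + 6)·f(k) = k + 9/2.
Bound: deg f ≤ 3.
Solving with deg f ≤ 3: f(k) = k*(k + 4)*(k + 8)/30.
Then R = B(k−1)f/C = k*(k + 4)*(k + 6)*(k + 8)/(15*(2*k + 9)), so s_k = R(k)·t_k = k*(k + 8)/(5*(k**2 + 8*k + 15)).
s_(k+1) − s_k = 3*(2*k + 9)/(k**4 + 18*k**3 + 119*k**2 + 342*k + 360) = t_k.
Evaluate: s_(n+1) = (n**2 + 10*n + 9)/(5*(n**2 + 10*n + 24)); subtract s_(1) = 3/40 ⇒ S(n) = n*(n + 10)/(8*(n**2 + 10*n + 24)).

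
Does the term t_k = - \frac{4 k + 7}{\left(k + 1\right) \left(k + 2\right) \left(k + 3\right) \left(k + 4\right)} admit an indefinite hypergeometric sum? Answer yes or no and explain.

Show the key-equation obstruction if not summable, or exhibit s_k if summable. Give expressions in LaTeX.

Yes. s_k = \frac{k \left(- k^{2} - 6 k - 7\right)}{2 \left(k + 1\right) \left(k + 2\right) \left(k + 3\right)}.

Step 1: r(k) = (k + 1)*(4*k + 11)/((k + 5)*(4*k + 7)).
Gosper form: A/B · C(k+1)/C(k) with A=k + 1, B=k + 5, C=k + 7/4.
Set up (k + 1)·f(k+1) − (k + 4)·f(k) − (k + 7/4) = 0.
d = 3 from the (1,1,1) case.
Coefficient equations give f(k) = k*(k**2 + 6*k + 7)/8.
R(k) = B(k−1)·f(k)/C(k) = k*(k + 4)*(k**2 + 6*k + 7)/(2*(4*k + 7)); s_k = R·t_k = k*(-k**2 - 6*k - 7)/(2*(k + 1)*(k + 2)*(k + 3)).
s_(k+1) − s_k = (-4*k - 7)/(k**4 + 10*k**3 + 35*k**2 + 50*k + 24) = t_k.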